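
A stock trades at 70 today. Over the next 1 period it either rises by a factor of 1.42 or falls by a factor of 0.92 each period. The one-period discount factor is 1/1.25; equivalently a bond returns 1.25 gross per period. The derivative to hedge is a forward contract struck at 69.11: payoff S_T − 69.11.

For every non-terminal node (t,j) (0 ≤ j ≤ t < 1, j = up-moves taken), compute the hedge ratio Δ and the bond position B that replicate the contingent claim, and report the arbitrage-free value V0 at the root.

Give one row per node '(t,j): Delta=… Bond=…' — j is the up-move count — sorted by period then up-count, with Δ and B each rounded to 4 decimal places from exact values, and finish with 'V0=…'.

Since d<R<u, set p* = (R−d)/(u−d) = 0.6600; price each node as the discounted p*-expectation of its children.
Payoff layer (t=1): V(1,0)=-4.7100, V(1,1)=30.2900
Node (0,0) S=70.0000: V=(p*·30.2900+(1−p*)·-4.7100)/1.25=14.7120; Δ=(30.2900−-4.7100)/(99.4000−64.4000)=1.0000; B=V−Δ·S=-55.2880
Check: Δ(0,0)·S0 + B(0,0) = 14.7120 = V0.

(0,0): Delta=1.0000 Bond=-55.2880
V0=14.7120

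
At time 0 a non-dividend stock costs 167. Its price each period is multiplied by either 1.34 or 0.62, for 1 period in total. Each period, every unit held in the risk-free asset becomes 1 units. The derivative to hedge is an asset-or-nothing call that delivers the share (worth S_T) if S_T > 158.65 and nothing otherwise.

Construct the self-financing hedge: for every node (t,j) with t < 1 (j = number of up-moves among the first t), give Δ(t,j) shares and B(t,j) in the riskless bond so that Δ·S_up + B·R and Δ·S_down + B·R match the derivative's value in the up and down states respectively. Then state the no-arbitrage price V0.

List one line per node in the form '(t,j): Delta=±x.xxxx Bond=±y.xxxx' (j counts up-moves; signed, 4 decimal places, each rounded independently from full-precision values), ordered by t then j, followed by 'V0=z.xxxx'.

The replicating-portfolio and risk-neutral prices coincide; use p* = (1−0.62)/(1.34−0.62) = 0.5278 for the latter.
Terminal values V(1,·): V(1,0)=0.0000, V(1,1)=223.7800
Node (0,0) S=167.0000: V=(p*·223.7800+(1−p*)·0.0000)/1=118.1061; Δ=(223.7800−0.0000)/(223.7800−103.5400)=1.8611; B=V−Δ·S=-192.6994
The time-0 hedge costs 118.1061, which is the no-arbitrage price.

(0,0): Delta=1.8611 Bond=-192.6994
V0=118.1061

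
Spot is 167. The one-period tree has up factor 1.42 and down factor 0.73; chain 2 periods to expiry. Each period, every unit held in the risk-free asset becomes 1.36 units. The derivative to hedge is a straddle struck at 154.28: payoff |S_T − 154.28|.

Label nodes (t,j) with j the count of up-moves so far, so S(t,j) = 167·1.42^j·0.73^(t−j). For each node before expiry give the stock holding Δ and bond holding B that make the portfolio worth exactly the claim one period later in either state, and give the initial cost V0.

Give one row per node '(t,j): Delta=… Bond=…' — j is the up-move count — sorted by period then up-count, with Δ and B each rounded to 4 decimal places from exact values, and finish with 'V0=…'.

No-arbitrage ⇒ martingale measure with p* = (R−d)/(u−d) = 0.9130.
At expiry t=2: V(2,0)=65.2857, V(2,1)=18.8322, V(2,2)=182.4588
Node (1,0) S=121.9100: V=(p*·18.8322+(1−p*)·65.2857)/1.36=16.8174; Δ=(18.8322−65.2857)/(173.1122−88.9943)=-0.5522; B=V−Δ·S=84.1413
Node (1,1) S=237.1400: V=(p*·182.4588+(1−p*)·18.8322)/1.36=123.6988; Δ=(182.4588−18.8322)/(336.7388−173.1122)=1.0000; B=V−Δ·S=-113.4412
Node (0,0) S=167.0000: V=(p*·123.6988+(1−p*)·16.8174)/1.36=84.1212; Δ=(123.6988−16.8174)/(237.1400−121.9100)=0.9275; B=V−Δ·S=-70.7795
Self-financing check: at every node Δ·S+B equals the discounted successor values.

(0,0): Delta=0.9275 Bond=-70.7795
(1,0): Delta=-0.5522 Bond=84.1413
(1,1): Delta=1.0000 Bond=-113.4412
V0=84.1212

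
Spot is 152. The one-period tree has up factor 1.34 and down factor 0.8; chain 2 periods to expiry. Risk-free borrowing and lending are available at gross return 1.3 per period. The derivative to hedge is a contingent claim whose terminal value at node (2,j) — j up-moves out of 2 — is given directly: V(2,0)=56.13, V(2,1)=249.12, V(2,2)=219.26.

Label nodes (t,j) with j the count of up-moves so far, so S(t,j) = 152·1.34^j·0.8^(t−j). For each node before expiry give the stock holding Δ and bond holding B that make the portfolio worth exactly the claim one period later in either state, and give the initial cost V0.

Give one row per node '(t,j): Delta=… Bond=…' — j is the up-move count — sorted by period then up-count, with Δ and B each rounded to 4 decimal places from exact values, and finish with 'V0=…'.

(0,0): Delta=-0.1251 Bond=150.6545
(1,0): Delta=2.9391 Bond=-176.7547
(1,1): Delta=-0.2715 Bond=225.6593
V0=131.6337

Since d<R<u, set p* = (R−d)/(u−d) = 0.9259; price each node as the discounted p*-expectation of its children.
Terminal payoffs: V(2,0)=56.1300, V(2,1)=249.1200, V(2,2)=219.2600
Node (1,0) S=121.6000: V=(p*·249.1200+(1−p*)·56.1300)/1.3=180.6342; Δ=(249.1200−56.1300)/(162.9440−97.2800)=2.9391; B=V−Δ·S=-176.7547
Node (1,1) S=203.6800: V=(p*·219.2600+(1−p*)·249.1200)/1.3=170.3630; Δ=(219.2600−249.1200)/(272.9312−162.9440)=-0.2715; B=V−Δ·S=225.6593
Node (0,0) S=152.0000: V=(p*·170.3630+(1−p*)·180.6342)/1.3=131.6337; Δ=(170.3630−180.6342)/(203.6800−121.6000)=-0.1251; B=V−Δ·S=150.6545
The time-0 hedge costs 131.6337, which is the no-arbitrage price.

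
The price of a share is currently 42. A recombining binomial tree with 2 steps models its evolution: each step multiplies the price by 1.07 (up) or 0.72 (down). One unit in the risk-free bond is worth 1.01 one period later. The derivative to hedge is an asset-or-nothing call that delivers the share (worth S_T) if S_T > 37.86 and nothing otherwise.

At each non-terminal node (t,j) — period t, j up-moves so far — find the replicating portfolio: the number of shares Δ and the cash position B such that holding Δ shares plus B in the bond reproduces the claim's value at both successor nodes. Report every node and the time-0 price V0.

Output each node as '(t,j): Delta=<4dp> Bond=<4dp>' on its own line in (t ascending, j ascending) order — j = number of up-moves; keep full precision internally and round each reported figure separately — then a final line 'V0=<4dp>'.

No-arbitrage ⇒ martingale measure with p* = (R−d)/(u−d) = 0.8286.
Terminal values V(2,·): V(2,0)=0.0000, V(2,1)=0.0000, V(2,2)=48.0858
Node (1,0) S=30.2400: V=(p*·0.0000+(1−p*)·0.0000)/1.01=0.0000; Δ=(0.0000−0.0000)/(32.3568−21.7728)=0.0000; B=V−Δ·S=0.0000
Node (1,1) S=44.9400: V=(p*·48.0858+(1−p*)·0.0000)/1.01=39.4480; Δ=(48.0858−0.0000)/(48.0858−32.3568)=3.0571; B=V−Δ·S=-97.9400
Node (0,0) S=42.0000: V=(p*·39.4480+(1−p*)·0.0000)/1.01=32.3619; Δ=(39.4480−0.0000)/(44.9400−30.2400)=2.6835; B=V−Δ·S=-80.3468
Check: Δ(0,0)·S0 + B(0,0) = 32.3619 = V0.

(0,0): Delta=2.6835 Bond=-80.3468
(1,0): Delta=0.0000 Bond=0.0000
(1,1): Delta=3.0571 Bond=-97.9400
V0=32.3619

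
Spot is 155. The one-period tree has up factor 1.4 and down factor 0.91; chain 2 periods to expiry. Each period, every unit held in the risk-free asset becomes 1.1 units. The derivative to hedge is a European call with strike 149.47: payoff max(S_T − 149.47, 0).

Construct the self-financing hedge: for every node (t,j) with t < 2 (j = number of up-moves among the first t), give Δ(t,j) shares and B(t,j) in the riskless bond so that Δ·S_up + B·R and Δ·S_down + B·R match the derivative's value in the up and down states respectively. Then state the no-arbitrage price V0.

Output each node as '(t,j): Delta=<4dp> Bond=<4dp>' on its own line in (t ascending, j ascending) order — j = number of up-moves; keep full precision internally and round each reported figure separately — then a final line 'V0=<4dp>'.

(0,0): Delta=0.8453 Bond=-93.0041
(1,0): Delta=0.6945 Bond=-81.0390
(1,1): Delta=1.0000 Bond=-135.8818
V0=38.0121

Since d<R<u, set p* = (R−d)/(u−d) = 0.3878; price each node as the discounted p*-expectation of its children.
Terminal values V(2,·): V(2,0)=0.0000, V(2,1)=48.0000, V(2,2)=154.3300
(1,0): S=141.0500. Δ = (V_up−V_dn)/(S_up−S_dn) = (48.0000−0.0000)/(197.4700−128.3555) = 0.6945. V = [p*·48.0000 + (1−p*)·0.0000]/1.1 = 16.9202. B = V − Δ·S = -81.0390.
(1,1): S=217.0000. Δ = (V_up−V_dn)/(S_up−S_dn) = (154.3300−48.0000)/(303.8000−197.4700) = 1.0000. V = [p*·154.3300 + (1−p*)·48.0000]/1.1 = 81.1182. B = V − Δ·S = -135.8818.
(0,0): S=155.0000. Δ = (V_up−V_dn)/(S_up−S_dn) = (81.1182−16.9202)/(217.0000−141.0500) = 0.8453. V = [p*·81.1182 + (1−p*)·16.9202]/1.1 = 38.0121. B = V − Δ·S = -93.0041.
Self-financing check: at every node Δ·S+B equals the discounted successor values.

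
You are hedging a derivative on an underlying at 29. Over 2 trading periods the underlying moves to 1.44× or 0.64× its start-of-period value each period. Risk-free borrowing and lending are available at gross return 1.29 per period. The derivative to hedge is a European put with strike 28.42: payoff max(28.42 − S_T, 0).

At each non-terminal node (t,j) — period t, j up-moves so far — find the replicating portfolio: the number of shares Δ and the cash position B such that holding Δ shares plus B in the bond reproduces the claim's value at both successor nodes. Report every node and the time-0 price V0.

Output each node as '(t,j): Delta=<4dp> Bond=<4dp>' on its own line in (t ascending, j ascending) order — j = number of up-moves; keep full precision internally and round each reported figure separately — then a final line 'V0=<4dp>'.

(0,0): Delta=-0.1390 Bond=4.6906
(1,0): Delta=-1.0000 Bond=22.0310
(1,1): Delta=-0.0507 Bond=2.3632
V0=0.6596

Risk-neutral probability p* = (R−d)/(u−d) = (1.29−0.64)/(1.44−0.64) = 0.8125.
At expiry t=2: V(2,0)=16.5416, V(2,1)=1.6936, V(2,2)=0.0000
Node (1,0) S=18.5600: V=(p*·1.6936+(1−p*)·16.5416)/1.29=3.4710; Δ=(1.6936−16.5416)/(26.7264−11.8784)=-1.0000; B=V−Δ·S=22.0310
Node (1,1) S=41.7600: V=(p*·0.0000+(1−p*)·1.6936)/1.29=0.2462; Δ=(0.0000−1.6936)/(60.1344−26.7264)=-0.0507; B=V−Δ·S=2.3632
Node (0,0) S=29.0000: V=(p*·0.2462+(1−p*)·3.4710)/1.29=0.6596; Δ=(0.2462−3.4710)/(41.7600−18.5600)=-0.1390; B=V−Δ·S=4.6906
Each (Δ,B) replicates both successor values, so the strategy is self-financing and V0 is arbitrage-free.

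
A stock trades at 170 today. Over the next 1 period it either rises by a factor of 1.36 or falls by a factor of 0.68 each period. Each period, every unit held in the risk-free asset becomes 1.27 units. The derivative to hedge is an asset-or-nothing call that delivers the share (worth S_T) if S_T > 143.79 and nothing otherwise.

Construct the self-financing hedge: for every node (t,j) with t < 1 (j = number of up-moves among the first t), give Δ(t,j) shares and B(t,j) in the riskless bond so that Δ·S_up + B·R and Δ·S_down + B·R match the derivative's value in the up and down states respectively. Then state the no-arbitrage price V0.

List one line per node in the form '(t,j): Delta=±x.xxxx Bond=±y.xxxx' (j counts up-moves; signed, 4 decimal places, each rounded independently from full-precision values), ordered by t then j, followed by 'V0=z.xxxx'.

(0,0): Delta=2.0000 Bond=-182.0472
V0=157.9528

The replicating-portfolio and risk-neutral prices coincide; use p* = (1.27−0.68)/(1.36−0.68) = 0.8676 for the latter.
Terminal values V(1,·): V(1,0)=0.0000, V(1,1)=231.2000
  t=0,j=0: stock 170.0000 → up 231.2000 (V=231.2000), down 115.6000 (V=0.0000). Price 157.9528; hedge Δ=2.0000, bond B=-182.0472.
The time-0 hedge costs 157.9528, which is the no-arbitrage price.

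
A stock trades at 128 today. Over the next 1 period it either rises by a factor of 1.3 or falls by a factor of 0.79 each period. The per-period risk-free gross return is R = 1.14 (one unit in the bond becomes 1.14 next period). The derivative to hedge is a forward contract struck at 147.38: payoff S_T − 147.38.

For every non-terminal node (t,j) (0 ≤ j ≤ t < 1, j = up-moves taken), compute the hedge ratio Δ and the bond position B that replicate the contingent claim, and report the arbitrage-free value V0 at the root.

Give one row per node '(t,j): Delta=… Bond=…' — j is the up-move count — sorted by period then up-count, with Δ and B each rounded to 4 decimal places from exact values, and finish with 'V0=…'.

(0,0): Delta=1.0000 Bond=-129.2807
V0=-1.2807

Risk-neutral probability p* = (R−d)/(u−d) = (1.14−0.79)/(1.3−0.79) = 0.6863.
Terminal payoffs: V(1,0)=-46.2600, V(1,1)=19.0200
(0,0): S=128.0000. Δ = (V_up−V_dn)/(S_up−S_dn) = (19.0200−-46.2600)/(166.4000−101.1200) = 1.0000. V = [p*·19.0200 + (1−p*)·-46.2600]/1.14 = -1.2807. B = V − Δ·S = -129.2807.
Root portfolio cost Δ·128+B reproduces V0=-1.2807.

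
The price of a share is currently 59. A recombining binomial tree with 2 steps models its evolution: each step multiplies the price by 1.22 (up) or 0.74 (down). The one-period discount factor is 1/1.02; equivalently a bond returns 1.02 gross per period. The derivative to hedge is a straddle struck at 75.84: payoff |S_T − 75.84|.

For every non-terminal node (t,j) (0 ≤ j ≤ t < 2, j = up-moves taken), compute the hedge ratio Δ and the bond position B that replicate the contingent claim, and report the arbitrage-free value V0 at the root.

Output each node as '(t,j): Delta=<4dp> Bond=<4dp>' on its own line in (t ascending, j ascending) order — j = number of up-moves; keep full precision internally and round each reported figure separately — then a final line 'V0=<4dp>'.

(0,0): Delta=-0.5163 Bond=52.1920
(1,0): Delta=-1.0000 Bond=74.3529
(1,1): Delta=-0.3068 Bond=38.1522
V0=21.7286

Under the risk-neutral measure, an up-move has probability p* = (R−d)/(u−d) = 0.5833 and values discount at R = 1.02.
Payoff layer (t=2): V(2,0)=43.5316, V(2,1)=22.5748, V(2,2)=11.9756
Node (1,0) S=43.6600: V=(p*·22.5748+(1−p*)·43.5316)/1.02=30.6929; Δ=(22.5748−43.5316)/(53.2652−32.3084)=-1.0000; B=V−Δ·S=74.3529
Node (1,1) S=71.9800: V=(p*·11.9756+(1−p*)·22.5748)/1.02=16.0705; Δ=(11.9756−22.5748)/(87.8156−53.2652)=-0.3068; B=V−Δ·S=38.1522
Node (0,0) S=59.0000: V=(p*·16.0705+(1−p*)·30.6929)/1.02=21.7286; Δ=(16.0705−30.6929)/(71.9800−43.6600)=-0.5163; B=V−Δ·S=52.1920
Each (Δ,B) replicates both successor values, so the strategy is self-financing and V0 is arbitrage-free.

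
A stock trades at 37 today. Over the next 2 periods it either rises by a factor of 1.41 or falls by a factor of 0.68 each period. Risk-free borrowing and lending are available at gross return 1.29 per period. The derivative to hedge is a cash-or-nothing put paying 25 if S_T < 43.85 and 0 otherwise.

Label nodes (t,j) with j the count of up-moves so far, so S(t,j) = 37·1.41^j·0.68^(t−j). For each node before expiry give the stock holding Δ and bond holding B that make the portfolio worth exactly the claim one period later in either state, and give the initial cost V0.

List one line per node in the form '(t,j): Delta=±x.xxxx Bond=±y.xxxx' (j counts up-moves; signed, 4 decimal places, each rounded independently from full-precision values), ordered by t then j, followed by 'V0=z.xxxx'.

(0,0): Delta=-0.5996 Bond=26.7169
(1,0): Delta=0.0000 Bond=19.3798
(1,1): Delta=-0.6564 Bond=37.4323
V0=4.5332

The replicating-portfolio and risk-neutral prices coincide; use p* = (1.29−0.68)/(1.41−0.68) = 0.8356 for the latter.
Terminal payoffs: V(2,0)=25.0000, V(2,1)=25.0000, V(2,2)=0.0000
Node (1,0) S=25.1600: V=(p*·25.0000+(1−p*)·25.0000)/1.29=19.3798; Δ=(25.0000−25.0000)/(35.4756−17.1088)=0.0000; B=V−Δ·S=19.3798
Node (1,1) S=52.1700: V=(p*·0.0000+(1−p*)·25.0000)/1.29=3.1857; Δ=(0.0000−25.0000)/(73.5597−35.4756)=-0.6564; B=V−Δ·S=37.4323
Node (0,0) S=37.0000: V=(p*·3.1857+(1−p*)·19.3798)/1.29=4.5332; Δ=(3.1857−19.3798)/(52.1700−25.1600)=-0.5996; B=V−Δ·S=26.7169
Self-financing check: at every node Δ·S+B equals the discounted successor values.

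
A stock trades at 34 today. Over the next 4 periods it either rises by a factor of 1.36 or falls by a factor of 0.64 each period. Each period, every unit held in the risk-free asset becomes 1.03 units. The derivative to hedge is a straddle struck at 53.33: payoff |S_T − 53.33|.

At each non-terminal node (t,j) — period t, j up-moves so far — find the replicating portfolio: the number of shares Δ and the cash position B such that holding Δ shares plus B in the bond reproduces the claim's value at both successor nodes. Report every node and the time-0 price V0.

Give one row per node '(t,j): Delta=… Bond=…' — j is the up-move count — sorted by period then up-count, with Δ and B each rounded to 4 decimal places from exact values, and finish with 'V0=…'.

(0,0): Delta=-0.2259 Bond=31.4260
(1,0): Delta=-0.9504 Bond=48.1332
(1,1): Delta=0.0626 Bond=19.0297
(2,0): Delta=-1.0000 Bond=50.2686
(2,1): Delta=-0.9306 Bond=48.9921
(2,2): Delta=0.4581 Bond=-5.2692
(3,0): Delta=-1.0000 Bond=51.7767
(3,1): Delta=-1.0000 Bond=51.7767
(3,2): Delta=-0.9029 Bond=49.3494
(3,3): Delta=1.0000 Bond=-51.7767
V0=23.7460

Risk-neutral probability p* = (R−d)/(u−d) = (1.03−0.64)/(1.36−0.64) = 0.5417.
Terminal payoffs: V(4,0)=47.6257, V(4,1)=41.2085, V(4,2)=27.5717, V(4,3)=1.4063, V(4,4)=62.9847
(3,0): S=8.9129. Δ = (V_up−V_dn)/(S_up−S_dn) = (41.2085−47.6257)/(12.1215−5.7043) = -1.0000. V = [p*·41.2085 + (1−p*)·47.6257]/1.03 = 42.8638. B = V − Δ·S = 51.7767.
(3,1): S=18.9399. Δ = (V_up−V_dn)/(S_up−S_dn) = (27.5717−41.2085)/(25.7583−12.1215) = -1.0000. V = [p*·27.5717 + (1−p*)·41.2085]/1.03 = 32.8368. B = V − Δ·S = 51.7767.
(3,2): S=40.2473. Δ = (V_up−V_dn)/(S_up−S_dn) = (1.4063−27.5717)/(54.7363−25.7583) = -0.9029. V = [p*·1.4063 + (1−p*)·27.5717]/1.03 = 13.0085. B = V − Δ·S = 49.3494.
(3,3): S=85.5255. Δ = (V_up−V_dn)/(S_up−S_dn) = (62.9847−1.4063)/(116.3147−54.7363) = 1.0000. V = [p*·62.9847 + (1−p*)·1.4063]/1.03 = 33.7488. B = V − Δ·S = -51.7767.
(2,0): S=13.9264. Δ = (V_up−V_dn)/(S_up−S_dn) = (32.8368−42.8638)/(18.9399−8.9129) = -1.0000. V = [p*·32.8368 + (1−p*)·42.8638]/1.03 = 36.3422. B = V − Δ·S = 50.2686.
(2,1): S=29.5936. Δ = (V_up−V_dn)/(S_up−S_dn) = (13.0085−32.8368)/(40.2473−18.9399) = -0.9306. V = [p*·13.0085 + (1−p*)·32.8368]/1.03 = 21.4529. B = V − Δ·S = 48.9921.
(2,2): S=62.8864. Δ = (V_up−V_dn)/(S_up−S_dn) = (33.7488−13.0085)/(85.5255−40.2473) = 0.4581. V = [p*·33.7488 + (1−p*)·13.0085]/1.03 = 23.5367. B = V − Δ·S = -5.2692.
(1,0): S=21.7600. Δ = (V_up−V_dn)/(S_up−S_dn) = (21.4529−36.3422)/(29.5936−13.9264) = -0.9504. V = [p*·21.4529 + (1−p*)·36.3422]/1.03 = 27.4536. B = V − Δ·S = 48.1332.
(1,1): S=46.2400. Δ = (V_up−V_dn)/(S_up−S_dn) = (23.5367−21.4529)/(62.8864−29.5936) = 0.0626. V = [p*·23.5367 + (1−p*)·21.4529]/1.03 = 21.9239. B = V − Δ·S = 19.0297.
(0,0): S=34.0000. Δ = (V_up−V_dn)/(S_up−S_dn) = (21.9239−27.4536)/(46.2400−21.7600) = -0.2259. V = [p*·21.9239 + (1−p*)·27.4536]/1.03 = 23.7460. B = V − Δ·S = 31.4260.
Root portfolio cost Δ·34+B reproduces V0=23.7460.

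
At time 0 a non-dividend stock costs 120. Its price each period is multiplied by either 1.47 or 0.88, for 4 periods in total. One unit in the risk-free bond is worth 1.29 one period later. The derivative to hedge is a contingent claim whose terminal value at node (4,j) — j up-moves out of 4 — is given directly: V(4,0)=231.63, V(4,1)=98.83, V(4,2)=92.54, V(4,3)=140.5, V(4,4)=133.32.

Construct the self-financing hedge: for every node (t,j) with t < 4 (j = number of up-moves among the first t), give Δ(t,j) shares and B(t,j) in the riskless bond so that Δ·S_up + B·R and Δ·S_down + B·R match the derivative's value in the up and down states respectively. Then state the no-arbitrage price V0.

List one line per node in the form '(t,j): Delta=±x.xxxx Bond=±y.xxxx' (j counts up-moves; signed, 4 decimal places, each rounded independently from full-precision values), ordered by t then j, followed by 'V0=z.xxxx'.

Since d<R<u, set p* = (R−d)/(u−d) = 0.6949; price each node as the discounted p*-expectation of its children.
Terminal payoffs: V(4,0)=231.6300, V(4,1)=98.8300, V(4,2)=92.5400, V(4,3)=140.5000, V(4,4)=133.3200
  t=3,j=0: stock 81.7766 → up 120.2117 (V=98.8300), down 71.9634 (V=231.6300). Price 108.0196; hedge Δ=-2.7524, bond B=333.1043.
  t=3,j=1: stock 136.6042 → up 200.8081 (V=92.5400), down 120.2117 (V=98.8300). Price 73.2240; hedge Δ=-0.0780, bond B=83.8850.
  t=3,j=2: stock 228.1910 → up 335.4408 (V=140.5000), down 200.8081 (V=92.5400). Price 97.5722; hedge Δ=0.3562, bond B=16.2841.
  t=3,j=3: stock 381.1828 → up 560.3387 (V=133.3200), down 335.4408 (V=140.5000). Price 105.0469; hedge Δ=-0.0319, bond B=117.2164.
  t=2,j=0: stock 92.9280 → up 136.6042 (V=73.2240), down 81.7766 (V=108.0196). Price 64.9919; hedge Δ=-0.6346, bond B=123.9675.
  t=2,j=1: stock 155.2320 → up 228.1910 (V=97.5722), down 136.6042 (V=73.2240). Price 69.8790; hedge Δ=0.2658, bond B=28.6109.
  t=2,j=2: stock 259.3080 → up 381.1828 (V=105.0469), down 228.1910 (V=97.5722). Price 79.6639; hedge Δ=0.0489, bond B=66.9949.
  t=1,j=0: stock 105.6000 → up 155.2320 (V=69.8790), down 92.9280 (V=64.9919). Price 53.0140; hedge Δ=0.0784, bond B=44.7308.
  t=1,j=1: stock 176.4000 → up 259.3080 (V=79.6639), down 155.2320 (V=69.8790). Price 59.4409; hedge Δ=0.0940, bond B=42.8563.
  t=0,j=0: stock 120.0000 → up 176.4000 (V=59.4409), down 105.6000 (V=53.0140). Price 44.5582; hedge Δ=0.0908, bond B=33.6652.
Check: Δ(0,0)·S0 + B(0,0) = 44.5582 = V0.

(0,0): Delta=0.0908 Bond=33.6652
(1,0): Delta=0.0784 Bond=44.7308
(1,1): Delta=0.0940 Bond=42.8563
(2,0): Delta=-0.6346 Bond=123.9675
(2,1): Delta=0.2658 Bond=28.6109
(2,2): Delta=0.0489 Bond=66.9949
(3,0): Delta=-2.7524 Bond=333.1043
(3,1): Delta=-0.0780 Bond=83.8850
(3,2): Delta=0.3562 Bond=16.2841
(3,3): Delta=-0.0319 Bond=117.2164
V0=44.5582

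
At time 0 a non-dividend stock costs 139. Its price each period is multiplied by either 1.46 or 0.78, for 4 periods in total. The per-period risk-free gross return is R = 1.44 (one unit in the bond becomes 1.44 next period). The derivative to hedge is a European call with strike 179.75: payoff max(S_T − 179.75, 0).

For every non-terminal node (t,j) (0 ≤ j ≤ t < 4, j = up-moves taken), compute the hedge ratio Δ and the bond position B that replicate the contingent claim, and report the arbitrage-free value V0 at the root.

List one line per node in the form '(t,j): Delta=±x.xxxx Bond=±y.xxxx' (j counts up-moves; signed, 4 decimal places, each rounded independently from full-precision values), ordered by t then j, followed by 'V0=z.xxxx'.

(0,0): Delta=0.9993 Bond=-41.6981
(1,0): Delta=0.9686 Bond=-56.7202
(1,1): Delta=0.9997 Bond=-60.1460
(2,0): Delta=0.0060 Bond=-0.2761
(2,1): Delta=0.9842 Bond=-84.1438
(2,2): Delta=1.0000 Bond=-86.6850
(3,0): Delta=0.0000 Bond=0.0000
(3,1): Delta=0.0061 Bond=-0.4097
(3,2): Delta=1.0000 Bond=-124.8264
(3,3): Delta=1.0000 Bond=-124.8264
V0=97.1978

Since d<R<u, set p* = (R−d)/(u−d) = 0.9706; price each node as the discounted p*-expectation of its children.
Terminal payoffs: V(4,0)=0.0000, V(4,1)=0.0000, V(4,2)=0.5143, V(4,3)=157.6678, V(4,4)=451.8269
(3,0): S=65.9627. Δ = (V_up−V_dn)/(S_up−S_dn) = (0.0000−0.0000)/(96.3056−51.4509) = 0.0000. V = [p*·0.0000 + (1−p*)·0.0000]/1.44 = 0.0000. B = V − Δ·S = 0.0000.
(3,1): S=123.4687. Δ = (V_up−V_dn)/(S_up−S_dn) = (0.5143−0.0000)/(180.2643−96.3056) = 0.0061. V = [p*·0.5143 + (1−p*)·0.0000]/1.44 = 0.3466. B = V − Δ·S = -0.4097.
(3,2): S=231.1081. Δ = (V_up−V_dn)/(S_up−S_dn) = (157.6678−0.5143)/(337.4178−180.2643) = 1.0000. V = [p*·157.6678 + (1−p*)·0.5143]/1.44 = 106.2817. B = V − Δ·S = -124.8264.
(3,3): S=432.5869. Δ = (V_up−V_dn)/(S_up−S_dn) = (451.8269−157.6678)/(631.5769−337.4178) = 1.0000. V = [p*·451.8269 + (1−p*)·157.6678]/1.44 = 307.7605. B = V − Δ·S = -124.8264.
(2,0): S=84.5676. Δ = (V_up−V_dn)/(S_up−S_dn) = (0.3466−0.0000)/(123.4687−65.9627) = 0.0060. V = [p*·0.3466 + (1−p*)·0.0000]/1.44 = 0.2336. B = V − Δ·S = -0.2761.
(2,1): S=158.2932. Δ = (V_up−V_dn)/(S_up−S_dn) = (106.2817−0.3466)/(231.1081−123.4687) = 0.9842. V = [p*·106.2817 + (1−p*)·0.3466]/1.44 = 71.6430. B = V − Δ·S = -84.1438.
(2,2): S=296.2924. Δ = (V_up−V_dn)/(S_up−S_dn) = (307.7605−106.2817)/(432.5869−231.1081) = 1.0000. V = [p*·307.7605 + (1−p*)·106.2817]/1.44 = 209.6074. B = V − Δ·S = -86.6850.
(1,0): S=108.4200. Δ = (V_up−V_dn)/(S_up−S_dn) = (71.6430−0.2336)/(158.2932−84.5676) = 0.9686. V = [p*·71.6430 + (1−p*)·0.2336]/1.44 = 48.2936. B = V − Δ·S = -56.7202.
(1,1): S=202.9400. Δ = (V_up−V_dn)/(S_up−S_dn) = (209.6074−71.6430)/(296.2924−158.2932) = 0.9997. V = [p*·209.6074 + (1−p*)·71.6430]/1.44 = 142.7428. B = V − Δ·S = -60.1460.
(0,0): S=139.0000. Δ = (V_up−V_dn)/(S_up−S_dn) = (142.7428−48.2936)/(202.9400−108.4200) = 0.9993. V = [p*·142.7428 + (1−p*)·48.2936]/1.44 = 97.1978. B = V − Δ·S = -41.6981.
Root portfolio cost Δ·139+B reproduces V0=97.1978.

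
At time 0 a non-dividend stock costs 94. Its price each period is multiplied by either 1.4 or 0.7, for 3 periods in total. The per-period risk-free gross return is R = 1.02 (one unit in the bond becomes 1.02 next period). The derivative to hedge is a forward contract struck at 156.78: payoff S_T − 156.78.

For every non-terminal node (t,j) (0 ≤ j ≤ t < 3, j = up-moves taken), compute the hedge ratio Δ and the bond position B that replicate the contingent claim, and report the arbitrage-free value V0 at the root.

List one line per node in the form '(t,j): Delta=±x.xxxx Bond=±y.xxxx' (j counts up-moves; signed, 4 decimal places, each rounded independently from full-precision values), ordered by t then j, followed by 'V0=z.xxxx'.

No-arbitrage ⇒ martingale measure with p* = (R−d)/(u−d) = 0.4571.
Terminal values V(3,·): V(3,0)=-124.5380, V(3,1)=-92.2960, V(3,2)=-27.8120, V(3,3)=101.1560
  t=2,j=0: stock 46.0600 → up 64.4840 (V=-92.2960), down 32.2420 (V=-124.5380). Price -107.6459; hedge Δ=1.0000, bond B=-153.7059.
  t=2,j=1: stock 92.1200 → up 128.9680 (V=-27.8120), down 64.4840 (V=-92.2960). Price -61.5859; hedge Δ=1.0000, bond B=-153.7059.
  t=2,j=2: stock 184.2400 → up 257.9360 (V=101.1560), down 128.9680 (V=-27.8120). Price 30.5341; hedge Δ=1.0000, bond B=-153.7059.
  t=1,j=0: stock 65.8000 → up 92.1200 (V=-61.5859), down 46.0600 (V=-107.6459). Price -84.8920; hedge Δ=1.0000, bond B=-150.6920.
  t=1,j=1: stock 131.6000 → up 184.2400 (V=30.5341), down 92.1200 (V=-61.5859). Price -19.0920; hedge Δ=1.0000, bond B=-150.6920.
  t=0,j=0: stock 94.0000 → up 131.6000 (V=-19.0920), down 65.8000 (V=-84.8920). Price -53.7373; hedge Δ=1.0000, bond B=-147.7373.
Self-financing check: at every node Δ·S+B equals the discounted successor values.

(0,0): Delta=1.0000 Bond=-147.7373
(1,0): Delta=1.0000 Bond=-150.6920
(1,1): Delta=1.0000 Bond=-150.6920
(2,0): Delta=1.0000 Bond=-153.7059
(2,1): Delta=1.0000 Bond=-153.7059
(2,2): Delta=1.0000 Bond=-153.7059
V0=-53.7373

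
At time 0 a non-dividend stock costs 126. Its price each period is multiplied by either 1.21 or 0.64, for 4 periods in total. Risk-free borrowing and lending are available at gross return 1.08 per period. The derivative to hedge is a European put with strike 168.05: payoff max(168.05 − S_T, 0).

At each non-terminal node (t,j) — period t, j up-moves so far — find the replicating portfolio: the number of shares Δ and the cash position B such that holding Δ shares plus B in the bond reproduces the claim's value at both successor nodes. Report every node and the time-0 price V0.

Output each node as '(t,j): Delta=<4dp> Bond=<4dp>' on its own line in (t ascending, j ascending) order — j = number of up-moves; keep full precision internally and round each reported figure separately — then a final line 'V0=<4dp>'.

(0,0): Delta=-0.4812 Bond=84.7850
(1,0): Delta=-1.0000 Bond=133.4035
(1,1): Delta=-0.4001 Bond=79.2073
(2,0): Delta=-1.0000 Bond=144.0758
(2,1): Delta=-1.0000 Bond=144.0758
(2,2): Delta=-0.3064 Bond=68.2503
(3,0): Delta=-1.0000 Bond=155.6019
(3,1): Delta=-1.0000 Bond=155.6019
(3,2): Delta=-1.0000 Bond=155.6019
(3,3): Delta=-0.1980 Bond=49.5151
V0=24.1533

Risk-neutral probability p* = (R−d)/(u−d) = (1.08−0.64)/(1.21−0.64) = 0.7719.
Terminal values V(4,·): V(4,0)=146.9107, V(4,1)=128.0835, V(4,2)=92.4884, V(4,3)=25.1913, V(4,4)=0.0000
Node (3,0) S=33.0301: V=(p*·128.0835+(1−p*)·146.9107)/1.08=122.5717; Δ=(128.0835−146.9107)/(39.9665−21.1393)=-1.0000; B=V−Δ·S=155.6019
Node (3,1) S=62.4476: V=(p*·92.4884+(1−p*)·128.0835)/1.08=93.1542; Δ=(92.4884−128.0835)/(75.5616−39.9665)=-1.0000; B=V−Δ·S=155.6019
Node (3,2) S=118.0650: V=(p*·25.1913+(1−p*)·92.4884)/1.08=37.5368; Δ=(25.1913−92.4884)/(142.8587−75.5616)=-1.0000; B=V−Δ·S=155.6019
Node (3,3) S=223.2167: V=(p*·0.0000+(1−p*)·25.1913)/1.08=5.3198; Δ=(0.0000−25.1913)/(270.0922−142.8587)=-0.1980; B=V−Δ·S=49.5151
Node (2,0) S=51.6096: V=(p*·93.1542+(1−p*)·122.5717)/1.08=92.4662; Δ=(93.1542−122.5717)/(62.4476−33.0301)=-1.0000; B=V−Δ·S=144.0758
Node (2,1) S=97.5744: V=(p*·37.5368+(1−p*)·93.1542)/1.08=46.5014; Δ=(37.5368−93.1542)/(118.0650−62.4476)=-1.0000; B=V−Δ·S=144.0758
Node (2,2) S=184.4766: V=(p*·5.3198+(1−p*)·37.5368)/1.08=11.7292; Δ=(5.3198−37.5368)/(223.2167−118.0650)=-0.3064; B=V−Δ·S=68.2503
Node (1,0) S=80.6400: V=(p*·46.5014+(1−p*)·92.4662)/1.08=52.7635; Δ=(46.5014−92.4662)/(97.5744−51.6096)=-1.0000; B=V−Δ·S=133.4035
Node (1,1) S=152.4600: V=(p*·11.7292+(1−p*)·46.5014)/1.08=18.2034; Δ=(11.7292−46.5014)/(184.4766−97.5744)=-0.4001; B=V−Δ·S=79.2073
Node (0,0) S=126.0000: V=(p*·18.2034+(1−p*)·52.7635)/1.08=24.1533; Δ=(18.2034−52.7635)/(152.4600−80.6400)=-0.4812; B=V−Δ·S=84.7850
Check: Δ(0,0)·S0 + B(0,0) = 24.1533 = V0.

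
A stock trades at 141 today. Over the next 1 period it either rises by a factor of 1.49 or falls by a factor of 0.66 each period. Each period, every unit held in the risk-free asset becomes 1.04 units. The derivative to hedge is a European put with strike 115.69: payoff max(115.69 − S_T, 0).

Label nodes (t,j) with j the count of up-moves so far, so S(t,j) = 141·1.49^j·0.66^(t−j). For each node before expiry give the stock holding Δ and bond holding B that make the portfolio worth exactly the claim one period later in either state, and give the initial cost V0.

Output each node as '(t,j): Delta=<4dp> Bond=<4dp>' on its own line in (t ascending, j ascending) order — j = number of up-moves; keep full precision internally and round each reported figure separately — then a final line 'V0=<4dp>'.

(0,0): Delta=-0.1934 Bond=39.0624
V0=11.7974

Since d<R<u, set p* = (R−d)/(u−d) = 0.4578; price each node as the discounted p*-expectation of its children.
Terminal values V(1,·): V(1,0)=22.6300, V(1,1)=0.0000
  t=0,j=0: stock 141.0000 → up 210.0900 (V=0.0000), down 93.0600 (V=22.6300). Price 11.7974; hedge Δ=-0.1934, bond B=39.0624.
The time-0 hedge costs 11.7974, which is the no-arbitrage price.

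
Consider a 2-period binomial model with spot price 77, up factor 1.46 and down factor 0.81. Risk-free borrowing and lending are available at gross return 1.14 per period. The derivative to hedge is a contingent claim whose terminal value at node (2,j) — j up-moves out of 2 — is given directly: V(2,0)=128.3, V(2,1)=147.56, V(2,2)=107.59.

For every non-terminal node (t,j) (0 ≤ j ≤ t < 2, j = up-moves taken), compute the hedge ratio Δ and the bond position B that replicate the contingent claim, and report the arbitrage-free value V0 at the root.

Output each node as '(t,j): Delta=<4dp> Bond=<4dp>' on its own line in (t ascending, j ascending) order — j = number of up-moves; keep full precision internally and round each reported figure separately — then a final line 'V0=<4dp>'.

(0,0): Delta=-0.1895 Bond=116.6127
(1,0): Delta=0.4751 Bond=91.4904
(1,1): Delta=-0.5470 Bond=173.1305
V0=102.0235

No-arbitrage ⇒ martingale measure with p* = (R−d)/(u−d) = 0.5077.
Terminal values V(2,·): V(2,0)=128.3000, V(2,1)=147.5600, V(2,2)=107.5900
(1,0): S=62.3700. Δ = (V_up−V_dn)/(S_up−S_dn) = (147.5600−128.3000)/(91.0602−50.5197) = 0.4751. V = [p*·147.5600 + (1−p*)·128.3000]/1.14 = 121.1212. B = V − Δ·S = 91.4904.
(1,1): S=112.4200. Δ = (V_up−V_dn)/(S_up−S_dn) = (107.5900−147.5600)/(164.1332−91.0602) = -0.5470. V = [p*·107.5900 + (1−p*)·147.5600]/1.14 = 111.6382. B = V − Δ·S = 173.1305.
(0,0): S=77.0000. Δ = (V_up−V_dn)/(S_up−S_dn) = (111.6382−121.1212)/(112.4200−62.3700) = -0.1895. V = [p*·111.6382 + (1−p*)·121.1212]/1.14 = 102.0235. B = V − Δ·S = 116.6127.
The time-0 hedge costs 102.0235, which is the no-arbitrage price.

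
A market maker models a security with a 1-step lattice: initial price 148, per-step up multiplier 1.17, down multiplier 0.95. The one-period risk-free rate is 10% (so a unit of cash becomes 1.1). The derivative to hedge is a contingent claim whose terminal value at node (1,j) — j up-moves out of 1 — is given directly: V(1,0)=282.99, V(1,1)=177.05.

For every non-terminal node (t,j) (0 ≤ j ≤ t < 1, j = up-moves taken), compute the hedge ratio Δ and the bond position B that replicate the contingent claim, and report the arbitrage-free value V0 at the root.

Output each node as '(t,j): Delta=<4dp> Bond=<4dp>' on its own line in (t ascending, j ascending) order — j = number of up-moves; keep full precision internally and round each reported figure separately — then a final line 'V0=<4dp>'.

Under the risk-neutral measure, an up-move has probability p* = (R−d)/(u−d) = 0.6818 and values discount at R = 1.1.
Payoff layer (t=1): V(1,0)=282.9900, V(1,1)=177.0500
(0,0): S=148.0000. Δ = (V_up−V_dn)/(S_up−S_dn) = (177.0500−282.9900)/(173.1600−140.6000) = -3.2537. V = [p*·177.0500 + (1−p*)·282.9900]/1.1 = 191.5983. B = V − Δ·S = 673.1438.
Self-financing check: at every node Δ·S+B equals the discounted successor values.

(0,0): Delta=-3.2537 Bond=673.1438
V0=191.5983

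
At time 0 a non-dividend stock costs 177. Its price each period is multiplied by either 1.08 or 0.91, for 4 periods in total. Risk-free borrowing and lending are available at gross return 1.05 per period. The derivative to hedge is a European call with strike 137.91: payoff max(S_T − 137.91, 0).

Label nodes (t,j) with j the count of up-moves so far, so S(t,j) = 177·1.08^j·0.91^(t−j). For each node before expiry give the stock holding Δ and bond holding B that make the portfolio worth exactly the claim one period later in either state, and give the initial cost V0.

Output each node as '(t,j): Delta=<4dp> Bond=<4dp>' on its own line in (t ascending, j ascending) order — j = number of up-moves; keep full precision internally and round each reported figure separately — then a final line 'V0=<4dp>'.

Under the risk-neutral measure, an up-move has probability p* = (R−d)/(u−d) = 0.8235 and values discount at R = 1.05.
Terminal payoffs: V(4,0)=0.0000, V(4,1)=6.1426, V(4,2)=33.0536, V(4,3)=64.9918, V(4,4)=102.8965
Node (3,0) S=133.3821: V=(p*·6.1426+(1−p*)·0.0000)/1.05=4.8178; Δ=(6.1426−0.0000)/(144.0526−121.3777)=0.2709; B=V−Δ·S=-31.3154
Node (3,1) S=158.2996: V=(p*·33.0536+(1−p*)·6.1426)/1.05=26.9567; Δ=(33.0536−6.1426)/(170.9636−144.0526)=1.0000; B=V−Δ·S=-131.3429
Node (3,2) S=187.8720: V=(p*·64.9918+(1−p*)·33.0536)/1.05=56.5292; Δ=(64.9918−33.0536)/(202.9018−170.9636)=1.0000; B=V−Δ·S=-131.3429
Node (3,3) S=222.9690: V=(p*·102.8965+(1−p*)·64.9918)/1.05=91.6262; Δ=(102.8965−64.9918)/(240.8065−202.9018)=1.0000; B=V−Δ·S=-131.3429
Node (2,0) S=146.5737: V=(p*·26.9567+(1−p*)·4.8178)/1.05=21.9522; Δ=(26.9567−4.8178)/(158.2996−133.3821)=0.8885; B=V−Δ·S=-108.2771
Node (2,1) S=173.9556: V=(p*·56.5292+(1−p*)·26.9567)/1.05=48.8672; Δ=(56.5292−26.9567)/(187.8720−158.2996)=1.0000; B=V−Δ·S=-125.0884
Node (2,2) S=206.4528: V=(p*·91.6262+(1−p*)·56.5292)/1.05=81.3644; Δ=(91.6262−56.5292)/(222.9690−187.8720)=1.0000; B=V−Δ·S=-125.0884
Node (1,0) S=161.0700: V=(p*·48.8672+(1−p*)·21.9522)/1.05=42.0166; Δ=(48.8672−21.9522)/(173.9556−146.5737)=0.9829; B=V−Δ·S=-116.3064
Node (1,1) S=191.1600: V=(p*·81.3644+(1−p*)·48.8672)/1.05=72.0282; Δ=(81.3644−48.8672)/(206.4528−173.9556)=1.0000; B=V−Δ·S=-119.1318
Node (0,0) S=177.0000: V=(p*·72.0282+(1−p*)·42.0166)/1.05=63.5543; Δ=(72.0282−42.0166)/(191.1600−161.0700)=0.9974; B=V−Δ·S=-112.9840
Self-financing check: at every node Δ·S+B equals the discounted successor values.

(0,0): Delta=0.9974 Bond=-112.9840
(1,0): Delta=0.9829 Bond=-116.3064
(1,1): Delta=1.0000 Bond=-119.1318
(2,0): Delta=0.8885 Bond=-108.2771
(2,1): Delta=1.0000 Bond=-125.0884
(2,2): Delta=1.0000 Bond=-125.0884
(3,0): Delta=0.2709 Bond=-31.3154
(3,1): Delta=1.0000 Bond=-131.3429
(3,2): Delta=1.0000 Bond=-131.3429
(3,3): Delta=1.0000 Bond=-131.3429
V0=63.5543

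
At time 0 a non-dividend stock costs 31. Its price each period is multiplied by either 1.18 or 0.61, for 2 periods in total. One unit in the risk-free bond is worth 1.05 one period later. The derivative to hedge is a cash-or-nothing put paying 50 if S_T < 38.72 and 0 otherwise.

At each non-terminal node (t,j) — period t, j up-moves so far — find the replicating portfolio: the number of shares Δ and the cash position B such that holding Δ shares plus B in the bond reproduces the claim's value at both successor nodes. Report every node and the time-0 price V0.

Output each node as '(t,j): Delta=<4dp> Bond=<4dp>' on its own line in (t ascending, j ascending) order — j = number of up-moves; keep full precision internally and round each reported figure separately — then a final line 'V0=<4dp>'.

(0,0): Delta=-2.0803 Bond=82.8163
(1,0): Delta=0.0000 Bond=47.6190
(1,1): Delta=-2.3980 Bond=98.5798
V0=18.3276

No-arbitrage ⇒ martingale measure with p* = (R−d)/(u−d) = 0.7719.
Payoff layer (t=2): V(2,0)=50.0000, V(2,1)=50.0000, V(2,2)=0.0000
  t=1,j=0: stock 18.9100 → up 22.3138 (V=50.0000), down 11.5351 (V=50.0000). Price 47.6190; hedge Δ=0.0000, bond B=47.6190.
  t=1,j=1: stock 36.5800 → up 43.1644 (V=0.0000), down 22.3138 (V=50.0000). Price 10.8605; hedge Δ=-2.3980, bond B=98.5798.
  t=0,j=0: stock 31.0000 → up 36.5800 (V=10.8605), down 18.9100 (V=47.6190). Price 18.3276; hedge Δ=-2.0803, bond B=82.8163.
Each (Δ,B) replicates both successor values, so the strategy is self-financing and V0 is arbitrage-free.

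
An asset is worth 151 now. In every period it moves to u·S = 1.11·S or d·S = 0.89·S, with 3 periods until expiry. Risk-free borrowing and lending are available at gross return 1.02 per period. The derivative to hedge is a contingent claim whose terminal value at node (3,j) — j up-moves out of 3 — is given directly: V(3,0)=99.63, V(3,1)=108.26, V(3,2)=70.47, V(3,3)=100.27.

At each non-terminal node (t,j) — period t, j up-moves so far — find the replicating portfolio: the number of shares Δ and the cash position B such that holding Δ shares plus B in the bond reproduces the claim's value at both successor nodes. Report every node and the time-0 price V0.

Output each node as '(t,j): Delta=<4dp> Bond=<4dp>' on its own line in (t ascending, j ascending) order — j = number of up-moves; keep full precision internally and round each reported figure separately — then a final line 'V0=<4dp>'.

The replicating-portfolio and risk-neutral prices coincide; use p* = (1.02−0.89)/(1.11−0.89) = 0.5909 for the latter.
Terminal payoffs: V(3,0)=99.6300, V(3,1)=108.2600, V(3,2)=70.4700, V(3,3)=100.2700
Node (2,0) S=119.6071: V=(p*·108.2600+(1−p*)·99.6300)/1.02=102.6760; Δ=(108.2600−99.6300)/(132.7639−106.4503)=0.3280; B=V−Δ·S=63.4488
Node (2,1) S=149.1729: V=(p*·70.4700+(1−p*)·108.2600)/1.02=84.2447; Δ=(70.4700−108.2600)/(165.5819−132.7639)=-1.1515; B=V−Δ·S=256.0174
Node (2,2) S=186.0471: V=(p*·100.2700+(1−p*)·70.4700)/1.02=86.3520; Δ=(100.2700−70.4700)/(206.5123−165.5819)=0.7281; B=V−Δ·S=-49.1025
Node (1,0) S=134.3900: V=(p*·84.2447+(1−p*)·102.6760)/1.02=89.9851; Δ=(84.2447−102.6760)/(149.1729−119.6071)=-0.6234; B=V−Δ·S=173.7640
Node (1,1) S=167.6100: V=(p*·86.3520+(1−p*)·84.2447)/1.02=83.8137; Δ=(86.3520−84.2447)/(186.0471−149.1729)=0.0572; B=V−Δ·S=74.2346
Node (0,0) S=151.0000: V=(p*·83.8137+(1−p*)·89.9851)/1.02=84.6454; Δ=(83.8137−89.9851)/(167.6100−134.3900)=-0.1858; B=V−Δ·S=112.6972
Self-financing check: at every node Δ·S+B equals the discounted successor values.

(0,0): Delta=-0.1858 Bond=112.6972
(1,0): Delta=-0.6234 Bond=173.7640
(1,1): Delta=0.0572 Bond=74.2346
(2,0): Delta=0.3280 Bond=63.4488
(2,1): Delta=-1.1515 Bond=256.0174
(2,2): Delta=0.7281 Bond=-49.1025
V0=84.6454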